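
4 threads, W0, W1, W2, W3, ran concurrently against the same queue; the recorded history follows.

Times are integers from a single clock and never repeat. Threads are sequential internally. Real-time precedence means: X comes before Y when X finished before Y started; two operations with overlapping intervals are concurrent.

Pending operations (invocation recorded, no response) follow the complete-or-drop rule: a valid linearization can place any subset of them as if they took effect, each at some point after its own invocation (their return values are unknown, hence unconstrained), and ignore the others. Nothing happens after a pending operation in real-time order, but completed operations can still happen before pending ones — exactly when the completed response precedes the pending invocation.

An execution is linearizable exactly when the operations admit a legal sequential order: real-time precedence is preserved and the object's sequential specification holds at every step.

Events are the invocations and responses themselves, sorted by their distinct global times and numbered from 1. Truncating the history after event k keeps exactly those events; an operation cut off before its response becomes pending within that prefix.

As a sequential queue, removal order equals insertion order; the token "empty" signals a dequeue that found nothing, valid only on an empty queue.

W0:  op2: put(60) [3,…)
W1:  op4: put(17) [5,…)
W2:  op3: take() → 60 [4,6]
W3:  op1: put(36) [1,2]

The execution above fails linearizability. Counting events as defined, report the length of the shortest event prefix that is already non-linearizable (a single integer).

6

one valid order for events 1..5 is op1:
step 1: op1 put(36) — queue <36>
adding event 6 (op3 responds at 6) leaves no legal real-time order
every completion of the 2 pending operations (op2, op4) was checked; none linearizes
e.g. op1, op3 (pending dropped): illegal at step 2, since op3 take() → 60 cannot apply there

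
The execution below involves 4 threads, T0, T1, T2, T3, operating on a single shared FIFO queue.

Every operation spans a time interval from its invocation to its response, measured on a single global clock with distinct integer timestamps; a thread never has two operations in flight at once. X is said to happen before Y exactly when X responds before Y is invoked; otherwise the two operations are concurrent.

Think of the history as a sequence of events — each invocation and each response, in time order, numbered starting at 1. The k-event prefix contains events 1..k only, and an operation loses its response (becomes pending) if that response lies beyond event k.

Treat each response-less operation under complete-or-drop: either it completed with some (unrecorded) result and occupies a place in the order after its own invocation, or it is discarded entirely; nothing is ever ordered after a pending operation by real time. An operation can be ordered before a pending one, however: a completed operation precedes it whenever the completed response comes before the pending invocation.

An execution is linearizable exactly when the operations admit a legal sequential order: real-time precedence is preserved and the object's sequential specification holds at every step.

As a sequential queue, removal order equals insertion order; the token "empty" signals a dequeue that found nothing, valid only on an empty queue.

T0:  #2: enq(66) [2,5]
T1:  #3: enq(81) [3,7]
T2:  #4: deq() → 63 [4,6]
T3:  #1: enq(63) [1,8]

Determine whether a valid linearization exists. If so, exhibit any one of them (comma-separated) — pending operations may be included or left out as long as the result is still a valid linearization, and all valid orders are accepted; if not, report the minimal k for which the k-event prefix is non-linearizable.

1. #1 enq(63), leaving queue <63>
2. #2 enq(66), leaving queue <63,66>
3. #3 enq(81), leaving queue <63,66,81>
4. #4 deq() → 63, leaving queue <66,81>

linearizable — witness: #1, #2, #3, #4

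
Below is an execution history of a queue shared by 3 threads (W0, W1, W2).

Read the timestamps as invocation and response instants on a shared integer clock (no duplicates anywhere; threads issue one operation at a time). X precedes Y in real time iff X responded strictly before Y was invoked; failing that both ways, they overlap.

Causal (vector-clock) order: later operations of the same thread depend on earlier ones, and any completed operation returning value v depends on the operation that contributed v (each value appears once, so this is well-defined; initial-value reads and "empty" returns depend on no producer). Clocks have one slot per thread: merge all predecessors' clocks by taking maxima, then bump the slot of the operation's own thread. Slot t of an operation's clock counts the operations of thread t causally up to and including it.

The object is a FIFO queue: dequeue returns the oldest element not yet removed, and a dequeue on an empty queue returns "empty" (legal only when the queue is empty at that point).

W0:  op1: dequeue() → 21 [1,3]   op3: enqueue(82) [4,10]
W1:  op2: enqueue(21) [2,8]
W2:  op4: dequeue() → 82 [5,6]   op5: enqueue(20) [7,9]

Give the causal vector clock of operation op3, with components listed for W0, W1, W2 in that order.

invoked at 2, op2 has no predecessors; its own W1 bump gives (0, 1, 0)
from VC(op2)=(0, 1, 0), op1 (invoked 1) maxes components and bumps W0 → (1, 1, 0)
from VC(op1)=(1, 1, 0), op3 (invoked 4) maxes components and bumps W0 → (2, 1, 0)
from VC(op3)=(2, 1, 0), op4 (invoked 5) maxes components and bumps W2 → (2, 1, 1)
from VC(op4)=(2, 1, 1), op5 (invoked 7) maxes components and bumps W2 → (2, 1, 2)
target: VC(op3) = (2, 1, 0)

(2, 1, 0)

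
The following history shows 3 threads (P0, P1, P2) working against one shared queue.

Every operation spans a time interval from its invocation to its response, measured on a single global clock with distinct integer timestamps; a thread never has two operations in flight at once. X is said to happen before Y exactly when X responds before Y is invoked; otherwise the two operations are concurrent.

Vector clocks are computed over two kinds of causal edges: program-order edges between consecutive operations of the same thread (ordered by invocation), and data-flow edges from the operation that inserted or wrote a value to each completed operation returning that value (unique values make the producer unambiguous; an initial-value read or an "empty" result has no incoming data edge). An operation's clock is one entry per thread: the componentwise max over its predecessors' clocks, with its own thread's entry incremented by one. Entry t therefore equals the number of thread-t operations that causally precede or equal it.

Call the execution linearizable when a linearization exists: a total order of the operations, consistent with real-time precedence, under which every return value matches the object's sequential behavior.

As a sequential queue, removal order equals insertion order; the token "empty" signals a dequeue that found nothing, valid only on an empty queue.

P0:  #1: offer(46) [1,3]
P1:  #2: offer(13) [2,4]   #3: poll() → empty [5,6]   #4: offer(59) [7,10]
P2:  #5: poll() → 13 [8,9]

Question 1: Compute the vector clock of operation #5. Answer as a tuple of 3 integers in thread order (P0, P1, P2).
Answer: (0, 1, 1)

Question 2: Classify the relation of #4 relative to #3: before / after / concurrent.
Answer: after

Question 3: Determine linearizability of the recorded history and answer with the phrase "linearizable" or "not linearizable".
events 1..5 are fine; event 6 — the response of #3 at time 6 — makes the prefix non-linearizable
no legal order exists: 2 real-time-consistent candidates over 3 completed queue operations, all rejected
sample order #1, #2, #3 stalls at step 3 — #3 poll() → empty has no legal effect
sample order #2, #1, #3 stalls at step 3 — #3 poll() → empty has no legal effect

not linearizable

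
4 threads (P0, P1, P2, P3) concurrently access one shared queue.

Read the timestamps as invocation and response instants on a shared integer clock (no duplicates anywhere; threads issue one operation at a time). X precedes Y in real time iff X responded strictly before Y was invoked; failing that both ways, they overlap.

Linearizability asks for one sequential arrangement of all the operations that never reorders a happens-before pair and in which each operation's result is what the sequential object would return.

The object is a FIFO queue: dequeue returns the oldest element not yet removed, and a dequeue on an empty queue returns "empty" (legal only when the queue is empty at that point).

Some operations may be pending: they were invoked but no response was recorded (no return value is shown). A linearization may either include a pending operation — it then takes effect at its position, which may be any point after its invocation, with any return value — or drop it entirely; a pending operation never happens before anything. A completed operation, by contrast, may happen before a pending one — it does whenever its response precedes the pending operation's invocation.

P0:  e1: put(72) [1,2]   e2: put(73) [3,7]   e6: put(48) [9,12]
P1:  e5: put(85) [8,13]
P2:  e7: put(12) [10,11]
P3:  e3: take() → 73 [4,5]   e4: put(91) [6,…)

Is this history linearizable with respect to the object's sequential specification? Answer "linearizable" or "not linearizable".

events 1..4 are fine; event 5 — the response of e3 at time 5 — makes the prefix non-linearizable
the sole real-time-consistent order of 2 completed operations fails the queue replay
every completion of the 1 pending operation (e2) was checked; none linearizes
sample order e1, e3 (pending dropped) stalls at step 2 — e3 take() → 73 has no legal effect

not linearizable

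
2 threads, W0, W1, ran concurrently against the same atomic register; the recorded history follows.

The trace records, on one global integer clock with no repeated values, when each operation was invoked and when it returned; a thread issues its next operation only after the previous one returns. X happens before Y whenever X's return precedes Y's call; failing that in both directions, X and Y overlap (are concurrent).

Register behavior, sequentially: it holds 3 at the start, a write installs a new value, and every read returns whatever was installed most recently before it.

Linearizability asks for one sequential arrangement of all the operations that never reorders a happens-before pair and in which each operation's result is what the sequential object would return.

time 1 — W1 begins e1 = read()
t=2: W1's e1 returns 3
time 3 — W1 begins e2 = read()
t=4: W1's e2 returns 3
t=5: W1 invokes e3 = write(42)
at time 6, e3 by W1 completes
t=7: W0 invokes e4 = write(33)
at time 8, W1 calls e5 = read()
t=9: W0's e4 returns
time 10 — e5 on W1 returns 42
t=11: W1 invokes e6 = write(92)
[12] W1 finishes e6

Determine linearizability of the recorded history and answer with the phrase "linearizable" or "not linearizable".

witness order: e1, e2, e3, e5, e4, e6
after step 1 (e1 read() → 3): value 3
after step 2 (e2 read() → 3): value 3
after step 3 (e3 write(42)): value 42
after step 4 (e5 read() → 42): value 42
after step 5 (e4 write(33)): value 33
after step 6 (e6 write(92)): value 92

linearizable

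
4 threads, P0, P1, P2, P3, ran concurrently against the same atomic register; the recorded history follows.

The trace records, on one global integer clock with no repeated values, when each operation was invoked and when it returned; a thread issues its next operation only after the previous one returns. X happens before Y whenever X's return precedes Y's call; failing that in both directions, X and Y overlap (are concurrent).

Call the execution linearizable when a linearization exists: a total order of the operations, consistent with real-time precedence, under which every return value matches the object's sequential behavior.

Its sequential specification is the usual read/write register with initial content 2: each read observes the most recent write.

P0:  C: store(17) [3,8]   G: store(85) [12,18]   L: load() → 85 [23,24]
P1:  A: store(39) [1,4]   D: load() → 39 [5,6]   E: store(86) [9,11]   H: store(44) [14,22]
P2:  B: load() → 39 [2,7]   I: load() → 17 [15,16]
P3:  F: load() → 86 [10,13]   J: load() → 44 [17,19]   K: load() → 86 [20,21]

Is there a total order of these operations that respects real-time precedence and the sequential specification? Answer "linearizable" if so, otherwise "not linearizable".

already the first 16 events (up to I's response at time 16) admit no linearization; the first 15 still do
all 24 real-time-respecting orders fail — 7 completed atomic register operations, no legal replay
no completion choice of the 2 pending operations (G, H) rescues it — every subset was tried
sample order A, B, C, D, E, F, I (pending dropped) stalls at step 4 — D load() → 39 has no legal effect
sample order A, B, C, D, F, E, I (pending dropped) stalls at step 4 — D load() → 39 has no legal effect

not linearizable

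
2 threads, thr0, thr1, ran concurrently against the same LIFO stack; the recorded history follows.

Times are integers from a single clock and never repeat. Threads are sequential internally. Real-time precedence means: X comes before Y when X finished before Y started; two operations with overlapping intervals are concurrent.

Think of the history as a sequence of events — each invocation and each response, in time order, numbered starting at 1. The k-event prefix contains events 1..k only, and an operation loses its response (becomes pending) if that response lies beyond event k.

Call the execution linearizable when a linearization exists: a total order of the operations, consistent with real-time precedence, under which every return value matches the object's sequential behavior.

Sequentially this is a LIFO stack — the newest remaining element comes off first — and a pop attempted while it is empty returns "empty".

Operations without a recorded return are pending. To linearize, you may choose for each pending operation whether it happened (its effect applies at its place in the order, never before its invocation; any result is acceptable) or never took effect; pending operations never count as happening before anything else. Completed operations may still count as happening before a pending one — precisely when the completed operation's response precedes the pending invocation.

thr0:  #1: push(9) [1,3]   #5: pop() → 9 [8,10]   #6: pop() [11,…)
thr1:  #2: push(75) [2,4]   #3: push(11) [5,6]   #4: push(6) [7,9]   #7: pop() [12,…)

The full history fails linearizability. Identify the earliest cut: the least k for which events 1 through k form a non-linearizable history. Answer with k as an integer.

10

events 1..9 are linearizable; a witness order is #1, #2, #3, #4:
1. #1 push(9), leaving stack <9>
2. #2 push(75), leaving stack <9,75>
3. #3 push(11), leaving stack <9,75,11>
4. #4 push(6), leaving stack <9,75,11,6>
with event 10 included (#5 responding at time 10), all real-time-consistent orders fail
one such order, #1, #2, #3, #4, #5, breaks at step 5 where #5 pop() → 9 is illegal
one such order, #1, #2, #3, #5, #4, breaks at step 4 where #5 pop() → 9 is illegal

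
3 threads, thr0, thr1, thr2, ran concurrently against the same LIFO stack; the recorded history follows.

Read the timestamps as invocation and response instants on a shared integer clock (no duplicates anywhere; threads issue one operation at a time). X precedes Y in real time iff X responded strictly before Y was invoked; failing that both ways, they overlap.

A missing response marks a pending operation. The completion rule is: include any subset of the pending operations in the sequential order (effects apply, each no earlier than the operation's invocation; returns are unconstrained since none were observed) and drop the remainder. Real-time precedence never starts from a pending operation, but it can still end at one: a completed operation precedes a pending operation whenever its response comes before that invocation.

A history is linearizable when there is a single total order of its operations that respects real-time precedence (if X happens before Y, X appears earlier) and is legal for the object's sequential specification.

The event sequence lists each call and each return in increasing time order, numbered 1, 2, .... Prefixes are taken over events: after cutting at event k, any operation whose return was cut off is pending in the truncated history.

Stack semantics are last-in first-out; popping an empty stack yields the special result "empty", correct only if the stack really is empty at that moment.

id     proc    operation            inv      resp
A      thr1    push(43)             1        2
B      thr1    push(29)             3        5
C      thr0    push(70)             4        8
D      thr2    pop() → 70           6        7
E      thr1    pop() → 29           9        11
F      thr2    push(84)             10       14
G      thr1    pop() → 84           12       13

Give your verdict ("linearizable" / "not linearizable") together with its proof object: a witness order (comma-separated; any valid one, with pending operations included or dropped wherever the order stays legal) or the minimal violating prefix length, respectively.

after step 1 (A push(43)): stack <43>
after step 2 (B push(29)): stack <43,29>
after step 3 (C push(70)): stack <43,29,70>
after step 4 (D pop() → 70): stack <43,29>
after step 5 (E pop() → 29): stack <43>
after step 6 (F push(84)): stack <43,84>
after step 7 (G pop() → 84): stack <43>

linearizable — witness: A, B, C, D, E, F, G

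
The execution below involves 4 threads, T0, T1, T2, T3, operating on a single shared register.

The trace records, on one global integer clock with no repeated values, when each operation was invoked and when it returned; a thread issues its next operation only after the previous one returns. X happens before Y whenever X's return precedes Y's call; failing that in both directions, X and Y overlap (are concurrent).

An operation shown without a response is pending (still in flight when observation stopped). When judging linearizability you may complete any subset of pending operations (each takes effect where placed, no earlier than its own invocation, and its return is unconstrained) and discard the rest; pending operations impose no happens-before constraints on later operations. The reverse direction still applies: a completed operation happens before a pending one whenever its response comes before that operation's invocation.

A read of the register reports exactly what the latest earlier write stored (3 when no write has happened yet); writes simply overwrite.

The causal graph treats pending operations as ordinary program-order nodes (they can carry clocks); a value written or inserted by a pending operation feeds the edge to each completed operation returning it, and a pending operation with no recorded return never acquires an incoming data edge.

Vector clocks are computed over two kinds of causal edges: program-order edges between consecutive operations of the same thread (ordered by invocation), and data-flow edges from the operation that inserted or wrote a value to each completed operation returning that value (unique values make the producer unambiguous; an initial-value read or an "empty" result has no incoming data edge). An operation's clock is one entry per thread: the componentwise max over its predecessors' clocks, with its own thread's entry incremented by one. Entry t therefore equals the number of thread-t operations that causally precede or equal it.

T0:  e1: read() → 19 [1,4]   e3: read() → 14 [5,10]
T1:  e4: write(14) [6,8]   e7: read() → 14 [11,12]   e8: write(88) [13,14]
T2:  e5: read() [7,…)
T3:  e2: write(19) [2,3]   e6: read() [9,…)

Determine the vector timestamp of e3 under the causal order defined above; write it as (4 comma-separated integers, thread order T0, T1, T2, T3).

invoked at 2, e2 has no predecessors; its own T3 bump gives (0, 0, 0, 1)
invoked at 7, e5 has no predecessors; its own T2 bump gives (0, 0, 1, 0)
invoked at 6, e4 has no predecessors; its own T1 bump gives (0, 1, 0, 0)
invoked at 9, e6 merges VC(e2)=(0, 0, 0, 1) and bumps T3's slot → (0, 0, 0, 2)
invoked at 11, e7 merges VC(e4)=(0, 1, 0, 0) and bumps T1's slot → (0, 2, 0, 0)
invoked at 1, e1 merges VC(e2)=(0, 0, 0, 1) and bumps T0's slot → (1, 0, 0, 1)
invoked at 13, e8 merges VC(e7)=(0, 2, 0, 0) and bumps T1's slot → (0, 3, 0, 0)
invoked at 5, e3 merges VC(e1)=(1, 0, 0, 1), VC(e4)=(0, 1, 0, 0) and bumps T0's slot → (2, 1, 0, 1)
target: VC(e3) = (2, 1, 0, 1)

(2, 1, 0, 1)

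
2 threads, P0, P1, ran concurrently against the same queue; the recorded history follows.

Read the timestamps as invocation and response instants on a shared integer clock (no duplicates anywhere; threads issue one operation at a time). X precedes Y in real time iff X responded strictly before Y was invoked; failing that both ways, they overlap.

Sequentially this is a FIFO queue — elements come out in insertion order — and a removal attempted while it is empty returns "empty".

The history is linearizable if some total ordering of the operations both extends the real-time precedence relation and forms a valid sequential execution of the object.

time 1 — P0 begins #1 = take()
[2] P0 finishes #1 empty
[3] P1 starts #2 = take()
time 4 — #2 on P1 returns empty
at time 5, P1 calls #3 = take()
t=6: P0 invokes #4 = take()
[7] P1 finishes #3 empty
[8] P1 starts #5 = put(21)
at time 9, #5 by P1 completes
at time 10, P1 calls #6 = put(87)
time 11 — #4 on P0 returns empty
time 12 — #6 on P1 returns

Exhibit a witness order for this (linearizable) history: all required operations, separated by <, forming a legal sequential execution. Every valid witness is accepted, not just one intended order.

#1 < #2 < #3 < #4 < #5 < #6

after step 1 (#1 take() → empty): queue <>
after step 2 (#2 take() → empty): queue <>
after step 3 (#3 take() → empty): queue <>
after step 4 (#4 take() → empty): queue <>
after step 5 (#5 put(21)): queue <21>
after step 6 (#6 put(87)): queue <21,87>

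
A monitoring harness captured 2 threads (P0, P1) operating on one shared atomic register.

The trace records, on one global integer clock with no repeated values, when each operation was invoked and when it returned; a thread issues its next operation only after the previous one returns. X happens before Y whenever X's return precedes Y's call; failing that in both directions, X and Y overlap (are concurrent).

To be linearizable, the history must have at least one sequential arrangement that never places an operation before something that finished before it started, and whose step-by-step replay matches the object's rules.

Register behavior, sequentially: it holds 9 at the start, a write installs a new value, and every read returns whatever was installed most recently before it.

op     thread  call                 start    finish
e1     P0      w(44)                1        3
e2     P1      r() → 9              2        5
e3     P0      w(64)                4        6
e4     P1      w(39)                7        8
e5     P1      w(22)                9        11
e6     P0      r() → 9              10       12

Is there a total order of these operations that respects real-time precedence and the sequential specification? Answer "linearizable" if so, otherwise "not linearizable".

not linearizable

through event 11 a valid linearization exists; event 12 (e6 responding at time 12) ends that
6 orders of the 6 completed atomic register ops respect real time; none is legal
for example e1, e2, e3, e4, e5, e6 fails at step 2: e2 r() → 9 is not legal there
for example e1, e2, e3, e4, e6, e5 fails at step 2: e2 r() → 9 is not legal there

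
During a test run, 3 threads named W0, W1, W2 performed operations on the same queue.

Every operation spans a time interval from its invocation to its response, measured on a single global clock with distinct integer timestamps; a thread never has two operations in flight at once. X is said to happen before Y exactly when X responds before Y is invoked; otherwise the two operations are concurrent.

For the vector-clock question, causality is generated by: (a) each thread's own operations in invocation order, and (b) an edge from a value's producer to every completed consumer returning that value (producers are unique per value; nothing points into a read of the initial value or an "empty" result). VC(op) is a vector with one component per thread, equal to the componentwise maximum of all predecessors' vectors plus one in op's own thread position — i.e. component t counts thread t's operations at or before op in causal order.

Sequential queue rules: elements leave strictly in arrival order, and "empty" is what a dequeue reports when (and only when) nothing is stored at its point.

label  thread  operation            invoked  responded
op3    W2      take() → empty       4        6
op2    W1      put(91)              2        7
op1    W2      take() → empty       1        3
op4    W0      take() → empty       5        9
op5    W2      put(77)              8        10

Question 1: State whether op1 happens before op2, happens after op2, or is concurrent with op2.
Answer: concurrent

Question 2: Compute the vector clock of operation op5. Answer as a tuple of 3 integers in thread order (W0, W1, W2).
Answer: (0, 0, 3)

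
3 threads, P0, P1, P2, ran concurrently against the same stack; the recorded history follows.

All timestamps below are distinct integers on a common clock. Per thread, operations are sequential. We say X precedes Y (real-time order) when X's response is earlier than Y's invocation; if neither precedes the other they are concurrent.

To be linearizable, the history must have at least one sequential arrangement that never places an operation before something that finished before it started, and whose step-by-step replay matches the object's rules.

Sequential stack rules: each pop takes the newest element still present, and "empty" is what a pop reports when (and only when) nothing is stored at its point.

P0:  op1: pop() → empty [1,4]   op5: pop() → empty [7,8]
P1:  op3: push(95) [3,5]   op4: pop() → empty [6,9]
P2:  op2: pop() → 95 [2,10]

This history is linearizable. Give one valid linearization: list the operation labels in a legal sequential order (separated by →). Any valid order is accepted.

1. op1 pop() → empty, leaving stack <>
2. op3 push(95), leaving stack <95>
3. op2 pop() → 95, leaving stack <>
4. op4 pop() → empty, leaving stack <>
5. op5 pop() → empty, leaving stack <>

op1 → op3 → op2 → op4 → op5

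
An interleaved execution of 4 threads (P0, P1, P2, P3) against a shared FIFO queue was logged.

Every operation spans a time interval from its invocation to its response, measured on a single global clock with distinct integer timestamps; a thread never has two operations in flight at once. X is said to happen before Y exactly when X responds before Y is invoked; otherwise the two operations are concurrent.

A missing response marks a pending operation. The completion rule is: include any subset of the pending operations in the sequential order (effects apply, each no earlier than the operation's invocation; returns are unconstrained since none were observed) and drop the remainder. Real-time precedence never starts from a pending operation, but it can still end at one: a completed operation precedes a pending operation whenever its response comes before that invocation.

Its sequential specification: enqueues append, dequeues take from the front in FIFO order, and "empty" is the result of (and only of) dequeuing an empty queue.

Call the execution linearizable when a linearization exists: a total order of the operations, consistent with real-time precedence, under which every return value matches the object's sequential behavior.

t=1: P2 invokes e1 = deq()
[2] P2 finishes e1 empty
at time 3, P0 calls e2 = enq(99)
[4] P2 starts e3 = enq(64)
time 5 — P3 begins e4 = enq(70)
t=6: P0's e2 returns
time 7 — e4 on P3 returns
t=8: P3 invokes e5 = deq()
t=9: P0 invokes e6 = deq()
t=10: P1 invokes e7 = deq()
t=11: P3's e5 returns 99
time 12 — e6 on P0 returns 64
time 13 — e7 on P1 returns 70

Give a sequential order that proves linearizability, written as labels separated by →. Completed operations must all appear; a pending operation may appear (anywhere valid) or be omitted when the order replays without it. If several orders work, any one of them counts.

e1 → e2 → e3 → e4 → e5 → e6 → e7

step 1: e1 deq() → empty — queue <>
step 2: e2 enq(99) — queue <99>
step 3: e3 enq(64) (pending, included) — queue <99,64>
step 4: e4 enq(70) — queue <99,64,70>
step 5: e5 deq() → 99 — queue <64,70>
step 6: e6 deq() → 64 — queue <70>
step 7: e7 deq() → 70 — queue <>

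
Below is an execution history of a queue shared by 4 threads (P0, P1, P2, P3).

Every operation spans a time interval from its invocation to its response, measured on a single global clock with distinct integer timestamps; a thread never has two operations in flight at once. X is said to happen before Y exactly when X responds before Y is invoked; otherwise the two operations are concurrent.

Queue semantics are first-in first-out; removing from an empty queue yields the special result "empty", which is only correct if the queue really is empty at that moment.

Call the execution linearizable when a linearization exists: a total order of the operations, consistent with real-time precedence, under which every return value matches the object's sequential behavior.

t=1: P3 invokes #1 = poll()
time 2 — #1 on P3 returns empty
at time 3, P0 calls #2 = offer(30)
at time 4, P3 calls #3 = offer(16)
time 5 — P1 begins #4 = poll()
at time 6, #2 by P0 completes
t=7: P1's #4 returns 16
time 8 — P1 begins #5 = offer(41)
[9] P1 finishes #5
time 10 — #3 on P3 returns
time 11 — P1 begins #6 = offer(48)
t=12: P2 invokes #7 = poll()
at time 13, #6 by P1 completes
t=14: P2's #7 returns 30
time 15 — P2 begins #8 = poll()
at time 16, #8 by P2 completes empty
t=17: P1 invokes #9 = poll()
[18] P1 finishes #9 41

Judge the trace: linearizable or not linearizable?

already the first 16 events (up to #8's response at time 16) admit no linearization; the first 15 still do
the 8 completed operations admit 16 real-time orders; each fails the queue replay
take #1, #2, #3, #4, #5, #6, #7, #8: step 4 already fails, because #4 poll() → 16 cannot occur there
take #1, #2, #3, #4, #5, #7, #6, #8: step 4 already fails, because #4 poll() → 16 cannot occur there

not linearizable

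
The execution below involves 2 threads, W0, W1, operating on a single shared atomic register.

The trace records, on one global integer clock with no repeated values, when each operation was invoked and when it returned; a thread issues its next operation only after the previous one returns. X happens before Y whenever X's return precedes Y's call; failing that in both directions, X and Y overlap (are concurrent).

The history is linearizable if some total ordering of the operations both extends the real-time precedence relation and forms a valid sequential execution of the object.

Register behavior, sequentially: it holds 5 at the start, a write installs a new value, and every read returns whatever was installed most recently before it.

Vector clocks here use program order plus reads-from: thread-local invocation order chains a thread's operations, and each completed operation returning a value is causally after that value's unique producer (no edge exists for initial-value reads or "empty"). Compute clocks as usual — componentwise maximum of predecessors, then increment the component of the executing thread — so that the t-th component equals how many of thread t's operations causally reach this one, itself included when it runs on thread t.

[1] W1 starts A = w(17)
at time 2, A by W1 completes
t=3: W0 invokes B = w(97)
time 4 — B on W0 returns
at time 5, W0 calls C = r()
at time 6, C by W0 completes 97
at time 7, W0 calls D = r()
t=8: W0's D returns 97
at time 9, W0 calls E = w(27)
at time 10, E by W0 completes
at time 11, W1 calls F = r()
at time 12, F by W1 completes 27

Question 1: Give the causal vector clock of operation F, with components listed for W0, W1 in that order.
Answer: (4, 2)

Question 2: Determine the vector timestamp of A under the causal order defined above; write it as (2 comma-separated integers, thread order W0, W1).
Answer: (0, 1)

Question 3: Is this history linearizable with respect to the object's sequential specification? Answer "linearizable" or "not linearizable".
a witness: A, B, C, D, E, F
1. A w(17), leaving value 17
2. B w(97), leaving value 97
3. C r() → 97, leaving value 97
4. D r() → 97, leaving value 97
5. E w(27), leaving value 27
6. F r() → 27, leaving value 27

linearizable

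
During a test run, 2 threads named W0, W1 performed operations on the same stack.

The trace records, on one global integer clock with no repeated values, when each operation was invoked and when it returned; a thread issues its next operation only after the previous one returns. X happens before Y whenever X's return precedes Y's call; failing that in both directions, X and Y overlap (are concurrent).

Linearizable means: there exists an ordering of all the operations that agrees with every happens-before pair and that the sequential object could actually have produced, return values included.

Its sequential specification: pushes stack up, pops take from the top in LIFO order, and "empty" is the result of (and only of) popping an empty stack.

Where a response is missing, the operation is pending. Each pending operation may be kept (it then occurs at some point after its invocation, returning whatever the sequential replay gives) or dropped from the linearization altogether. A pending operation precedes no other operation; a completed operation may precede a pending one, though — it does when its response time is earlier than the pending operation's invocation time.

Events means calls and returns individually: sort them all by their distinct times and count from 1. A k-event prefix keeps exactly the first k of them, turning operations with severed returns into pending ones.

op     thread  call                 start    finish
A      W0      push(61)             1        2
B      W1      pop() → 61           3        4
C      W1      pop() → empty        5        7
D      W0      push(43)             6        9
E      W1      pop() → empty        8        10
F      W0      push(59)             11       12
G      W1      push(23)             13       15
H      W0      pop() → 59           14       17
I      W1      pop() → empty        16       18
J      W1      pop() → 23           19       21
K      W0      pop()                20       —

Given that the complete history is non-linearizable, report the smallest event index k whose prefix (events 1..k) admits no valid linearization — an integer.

18

events 1..17 are still linearizable — one witness is A, B, C, E, D, F, G, I, H:
after step 1 (A push(61)): stack <61>
after step 2 (B pop() → 61): stack <>
after step 3 (C pop() → empty): stack <>
after step 4 (E pop() → empty): stack <>
after step 5 (D push(43)): stack <43>
after step 6 (F push(59)): stack <43,59>
after step 7 (G push(23)): stack <43,59,23>
after step 8 (I pop() (pending, included)): stack <43,59>
after step 9 (H pop() → 59): stack <43>
at event 18 (I's time-18 response) nothing linearizes any more
e.g. A, B, C, D, E, F, G, H, I: illegal at step 5, since E pop() → empty cannot apply there
e.g. A, B, C, D, E, F, G, I, H: illegal at step 5, since E pop() → empty cannot apply there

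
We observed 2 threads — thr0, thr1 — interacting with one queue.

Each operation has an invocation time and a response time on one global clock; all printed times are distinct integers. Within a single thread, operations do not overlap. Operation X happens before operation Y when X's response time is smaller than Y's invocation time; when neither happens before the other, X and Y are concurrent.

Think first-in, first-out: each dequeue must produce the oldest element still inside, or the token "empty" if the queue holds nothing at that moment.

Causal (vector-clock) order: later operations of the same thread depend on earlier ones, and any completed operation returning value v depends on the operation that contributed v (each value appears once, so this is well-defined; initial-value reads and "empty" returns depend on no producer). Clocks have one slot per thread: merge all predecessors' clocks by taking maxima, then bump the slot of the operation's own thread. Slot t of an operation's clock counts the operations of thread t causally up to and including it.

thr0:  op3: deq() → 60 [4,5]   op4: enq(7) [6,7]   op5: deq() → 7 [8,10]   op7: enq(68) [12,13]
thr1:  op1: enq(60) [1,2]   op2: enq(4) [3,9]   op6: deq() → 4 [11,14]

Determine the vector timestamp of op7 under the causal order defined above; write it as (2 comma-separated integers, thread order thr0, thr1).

(4, 1)

invoked at 1, op1 has no predecessors; its own thr1 bump gives (0, 1)
from VC(op1)=(0, 1), op2 (invoked 3) maxes components and bumps thr1 → (0, 2)
from VC(op1)=(0, 1), op3 (invoked 4) maxes components and bumps thr0 → (1, 1)
from VC(op2)=(0, 2), op6 (invoked 11) maxes components and bumps thr1 → (0, 3)
from VC(op3)=(1, 1), op4 (invoked 6) maxes components and bumps thr0 → (2, 1)
from VC(op4)=(2, 1), op5 (invoked 8) maxes components and bumps thr0 → (3, 1)
from VC(op5)=(3, 1), op7 (invoked 12) maxes components and bumps thr0 → (4, 1)
target: VC(op7) = (4, 1)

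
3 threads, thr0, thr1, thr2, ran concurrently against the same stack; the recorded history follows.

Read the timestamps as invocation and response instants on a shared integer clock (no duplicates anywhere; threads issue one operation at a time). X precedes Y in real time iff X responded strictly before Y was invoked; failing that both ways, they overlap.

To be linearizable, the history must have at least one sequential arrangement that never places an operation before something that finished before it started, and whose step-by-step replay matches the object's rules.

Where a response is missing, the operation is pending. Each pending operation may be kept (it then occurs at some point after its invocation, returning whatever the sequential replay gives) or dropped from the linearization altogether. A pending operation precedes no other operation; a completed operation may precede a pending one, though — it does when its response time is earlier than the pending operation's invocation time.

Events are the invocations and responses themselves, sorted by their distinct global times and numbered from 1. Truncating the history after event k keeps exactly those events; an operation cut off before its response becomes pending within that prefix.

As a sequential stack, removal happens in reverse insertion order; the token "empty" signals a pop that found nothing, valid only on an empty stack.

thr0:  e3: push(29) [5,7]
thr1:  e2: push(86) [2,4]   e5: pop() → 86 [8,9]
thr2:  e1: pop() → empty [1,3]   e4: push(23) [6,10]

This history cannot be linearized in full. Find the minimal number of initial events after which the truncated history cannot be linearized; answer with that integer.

9

events 1..8 are still linearizable — one witness is e1, e2, e3:
after step 1 (e1 pop() → empty): stack <>
after step 2 (e2 push(86)): stack <86>
after step 3 (e3 push(29)): stack <86,29>
event 9 — e5's response, time 9 — after it, nothing linearizes
no escape via the 1 pending operation (e4): every completion choice fails
take e1, e2, e3, e5 (pending dropped): step 4 already fails, because e5 pop() → 86 cannot occur there
take e2, e1, e3, e5 (pending dropped): step 2 already fails, because e1 pop() → empty cannot occur there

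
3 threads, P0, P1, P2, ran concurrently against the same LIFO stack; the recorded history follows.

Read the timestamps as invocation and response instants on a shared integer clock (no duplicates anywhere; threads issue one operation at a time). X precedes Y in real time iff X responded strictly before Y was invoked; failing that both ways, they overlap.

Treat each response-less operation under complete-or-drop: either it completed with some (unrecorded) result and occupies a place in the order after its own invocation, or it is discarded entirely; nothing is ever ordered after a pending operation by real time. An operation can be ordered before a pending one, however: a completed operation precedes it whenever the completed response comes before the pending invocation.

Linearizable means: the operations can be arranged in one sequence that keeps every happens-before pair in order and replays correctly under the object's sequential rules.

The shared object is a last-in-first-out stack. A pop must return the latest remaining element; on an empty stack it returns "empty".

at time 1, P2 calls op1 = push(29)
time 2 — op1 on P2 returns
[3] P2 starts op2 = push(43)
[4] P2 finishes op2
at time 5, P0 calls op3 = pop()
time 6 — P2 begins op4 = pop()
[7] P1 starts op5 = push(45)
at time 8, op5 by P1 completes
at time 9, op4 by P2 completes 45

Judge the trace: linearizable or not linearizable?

one valid linearization: op1, op2, op3, op5, op4
after step 1 (op1 push(29)): stack <29>
after step 2 (op2 push(43)): stack <29,43>
after step 3 (op3 pop() (pending, included)): stack <29>
after step 4 (op5 push(45)): stack <29,45>
after step 5 (op4 pop() → 45): stack <29>

linearizable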